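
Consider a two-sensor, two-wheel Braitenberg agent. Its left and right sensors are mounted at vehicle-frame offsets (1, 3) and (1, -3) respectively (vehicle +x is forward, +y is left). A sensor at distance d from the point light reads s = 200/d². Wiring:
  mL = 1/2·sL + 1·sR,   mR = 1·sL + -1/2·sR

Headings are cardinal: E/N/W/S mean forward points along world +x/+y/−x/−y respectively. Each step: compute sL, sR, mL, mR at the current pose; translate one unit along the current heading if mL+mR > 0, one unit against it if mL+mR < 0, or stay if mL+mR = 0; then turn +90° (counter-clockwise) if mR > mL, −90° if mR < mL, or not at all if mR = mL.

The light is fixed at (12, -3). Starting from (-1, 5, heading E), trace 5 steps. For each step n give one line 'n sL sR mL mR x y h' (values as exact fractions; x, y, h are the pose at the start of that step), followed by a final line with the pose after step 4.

0 40/53 200/169 13980/8957 1460/8957 -1 5 E
1 20/13 100/137 2670/1781 2090/1781 0 5 S
2 40/37 200/269 12780/9953 7060/9953 0 4 W
3 5/8 50/41 1005/656 5/328 -1 4 N
4 40/53 200/169 13980/8957 1460/8957 -1 5 E
final 0 5 S

n=0: pose=(-1,5,E); sL=40/53, sR=200/169; mL=13980/8957, mR=1460/8957; mL+mR=15440/8957 → advance +1; mR−mL=-12520/8957 → turn -1·90°
n=1: pose=(0,5,S); sL=20/13, sR=100/137; mL=2670/1781, mR=2090/1781; mL+mR=4760/1781 → advance +1; mR−mL=-580/1781 → turn -1·90°
n=2: pose=(0,4,W); sL=40/37, sR=200/269; mL=12780/9953, mR=7060/9953; mL+mR=19840/9953 → advance +1; mR−mL=-5720/9953 → turn -1·90°
n=3: pose=(-1,4,N); sL=5/8, sR=50/41; mL=1005/656, mR=5/328; mL+mR=1015/656 → advance +1; mR−mL=-995/656 → turn -1·90°
n=4: pose=(-1,5,E); sL=40/53, sR=200/169; mL=13980/8957, mR=1460/8957; mL+mR=15440/8957 → advance +1; mR−mL=-12520/8957 → turn -1·90°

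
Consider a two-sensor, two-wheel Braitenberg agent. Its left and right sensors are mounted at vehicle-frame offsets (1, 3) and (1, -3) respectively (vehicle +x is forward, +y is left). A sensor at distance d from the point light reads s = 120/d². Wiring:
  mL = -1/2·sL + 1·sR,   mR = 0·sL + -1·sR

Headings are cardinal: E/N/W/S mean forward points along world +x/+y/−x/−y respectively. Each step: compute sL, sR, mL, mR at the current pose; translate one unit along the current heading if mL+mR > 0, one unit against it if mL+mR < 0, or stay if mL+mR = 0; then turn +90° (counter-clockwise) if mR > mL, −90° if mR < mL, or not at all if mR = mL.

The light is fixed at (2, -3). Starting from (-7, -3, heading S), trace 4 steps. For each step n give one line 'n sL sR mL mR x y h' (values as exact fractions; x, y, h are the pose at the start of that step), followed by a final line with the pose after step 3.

0 120/37 24/29 -852/1073 -24/29 -7 -3 S
1 15/13 30/29 345/754 -30/29 -7 -2 W
2 24/25 120/29 2652/725 -120/29 -6 -2 N
3 60/29 60/29 30/29 -60/29 -6 -3 E
final -7 -3 S

n=0: pose=(-7,-3,S); sL=120/37, sR=24/29; mL=-852/1073, mR=-24/29; mL+mR=-60/37 → advance -1; mR−mL=-36/1073 → turn -1·90°
n=1: pose=(-7,-2,W); sL=15/13, sR=30/29; mL=345/754, mR=-30/29; mL+mR=-15/26 → advance -1; mR−mL=-1125/754 → turn -1·90°
n=2: pose=(-6,-2,N); sL=24/25, sR=120/29; mL=2652/725, mR=-120/29; mL+mR=-12/25 → advance -1; mR−mL=-5652/725 → turn -1·90°
n=3: pose=(-6,-3,E); sL=60/29, sR=60/29; mL=30/29, mR=-60/29; mL+mR=-30/29 → advance -1; mR−mL=-90/29 → turn -1·90°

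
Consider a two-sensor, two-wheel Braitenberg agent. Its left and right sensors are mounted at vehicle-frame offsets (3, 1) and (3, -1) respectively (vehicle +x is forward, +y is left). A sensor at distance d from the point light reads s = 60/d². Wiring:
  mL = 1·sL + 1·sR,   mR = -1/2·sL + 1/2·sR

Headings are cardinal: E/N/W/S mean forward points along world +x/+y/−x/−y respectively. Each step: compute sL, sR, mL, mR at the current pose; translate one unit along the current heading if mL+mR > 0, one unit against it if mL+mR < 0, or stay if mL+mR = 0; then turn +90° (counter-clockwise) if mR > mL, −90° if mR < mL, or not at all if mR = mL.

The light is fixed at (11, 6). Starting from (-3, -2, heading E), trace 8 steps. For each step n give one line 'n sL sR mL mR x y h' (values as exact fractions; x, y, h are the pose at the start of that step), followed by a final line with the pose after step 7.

n=0: pose=(-3,-2,E); sL=6/17, sR=30/101; mL=1116/1717, mR=-48/1717; mL+mR=1068/1717 → advance +1; mR−mL=-1164/1717 → turn -1·90°
n=1: pose=(-2,-2,S); sL=12/53, sR=60/317; mL=6984/16801, mR=-312/16801; mL+mR=6672/16801 → advance +1; mR−mL=-7296/16801 → turn -1·90°
n=2: pose=(-2,-3,W); sL=15/89, sR=3/16; mL=507/1424, mR=27/2848; mL+mR=1041/2848 → advance +1; mR−mL=-987/2848 → turn -1·90°
n=3: pose=(-3,-3,N); sL=20/87, sR=12/41; mL=1864/3567, mR=112/3567; mL+mR=1976/3567 → advance +1; mR−mL=-584/1189 → turn -1·90°
n=4: pose=(-3,-2,E); sL=6/17, sR=30/101; mL=1116/1717, mR=-48/1717; mL+mR=1068/1717 → advance +1; mR−mL=-1164/1717 → turn -1·90°
n=5: pose=(-2,-2,S); sL=12/53, sR=60/317; mL=6984/16801, mR=-312/16801; mL+mR=6672/16801 → advance +1; mR−mL=-7296/16801 → turn -1·90°
n=6: pose=(-2,-3,W); sL=15/89, sR=3/16; mL=507/1424, mR=27/2848; mL+mR=1041/2848 → advance +1; mR−mL=-987/2848 → turn -1·90°
n=7: pose=(-3,-3,N); sL=20/87, sR=12/41; mL=1864/3567, mR=112/3567; mL+mR=1976/3567 → advance +1; mR−mL=-584/1189 → turn -1·90°

0 6/17 30/101 1116/1717 -48/1717 -3 -2 E
1 12/53 60/317 6984/16801 -312/16801 -2 -2 S
2 15/89 3/16 507/1424 27/2848 -2 -3 W
3 20/87 12/41 1864/3567 112/3567 -3 -3 N
4 6/17 30/101 1116/1717 -48/1717 -3 -2 E
5 12/53 60/317 6984/16801 -312/16801 -2 -2 S
6 15/89 3/16 507/1424 27/2848 -2 -3 W
7 20/87 12/41 1864/3567 112/3567 -3 -3 N
final -3 -2 E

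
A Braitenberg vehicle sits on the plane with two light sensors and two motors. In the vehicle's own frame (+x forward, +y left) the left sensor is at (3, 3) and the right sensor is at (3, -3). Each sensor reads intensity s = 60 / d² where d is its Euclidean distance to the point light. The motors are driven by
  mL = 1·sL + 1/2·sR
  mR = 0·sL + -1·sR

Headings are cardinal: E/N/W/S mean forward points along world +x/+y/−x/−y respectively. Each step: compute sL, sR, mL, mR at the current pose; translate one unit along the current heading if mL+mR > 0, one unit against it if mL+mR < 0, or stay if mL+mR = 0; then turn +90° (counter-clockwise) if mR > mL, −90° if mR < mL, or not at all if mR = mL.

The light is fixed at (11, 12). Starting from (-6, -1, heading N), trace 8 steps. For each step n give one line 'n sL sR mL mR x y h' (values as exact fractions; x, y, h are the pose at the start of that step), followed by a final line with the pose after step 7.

n=0: pose=(-6,-1,N); sL=3/25, sR=15/74; mL=819/3700, mR=-15/74; mL+mR=69/3700 → advance +1; mR−mL=-1569/3700 → turn -1·90°
n=1: pose=(-6,0,E); sL=60/277, sR=60/421; mL=33570/116617, mR=-60/421; mL+mR=16950/116617 → advance +1; mR−mL=-50190/116617 → turn -1·90°
n=2: pose=(-5,0,S); sL=30/197, sR=30/293; mL=11745/57721, mR=-30/293; mL+mR=5835/57721 → advance +1; mR−mL=-17655/57721 → turn -1·90°
n=3: pose=(-5,-1,W); sL=60/617, sR=60/461; mL=46170/284437, mR=-60/461; mL+mR=9150/284437 → advance +1; mR−mL=-83190/284437 → turn -1·90°
n=4: pose=(-6,-1,N); sL=3/25, sR=15/74; mL=819/3700, mR=-15/74; mL+mR=69/3700 → advance +1; mR−mL=-1569/3700 → turn -1·90°
n=5: pose=(-6,0,E); sL=60/277, sR=60/421; mL=33570/116617, mR=-60/421; mL+mR=16950/116617 → advance +1; mR−mL=-50190/116617 → turn -1·90°
n=6: pose=(-5,0,S); sL=30/197, sR=30/293; mL=11745/57721, mR=-30/293; mL+mR=5835/57721 → advance +1; mR−mL=-17655/57721 → turn -1·90°
n=7: pose=(-5,-1,W); sL=60/617, sR=60/461; mL=46170/284437, mR=-60/461; mL+mR=9150/284437 → advance +1; mR−mL=-83190/284437 → turn -1·90°

0 3/25 15/74 819/3700 -15/74 -6 -1 N
1 60/277 60/421 33570/116617 -60/421 -6 0 E
2 30/197 30/293 11745/57721 -30/293 -5 0 S
3 60/617 60/461 46170/284437 -60/461 -5 -1 W
4 3/25 15/74 819/3700 -15/74 -6 -1 N
5 60/277 60/421 33570/116617 -60/421 -6 0 E
6 30/197 30/293 11745/57721 -30/293 -5 0 S
7 60/617 60/461 46170/284437 -60/461 -5 -1 W
final -6 -1 N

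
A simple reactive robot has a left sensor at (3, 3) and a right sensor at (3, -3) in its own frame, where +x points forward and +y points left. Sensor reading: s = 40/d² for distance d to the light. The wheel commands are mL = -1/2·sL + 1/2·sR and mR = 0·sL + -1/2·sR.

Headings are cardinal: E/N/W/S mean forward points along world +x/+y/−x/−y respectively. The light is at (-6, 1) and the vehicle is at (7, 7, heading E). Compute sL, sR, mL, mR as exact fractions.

left sensor world pos  = (10, 10); dL² = 337
right sensor world pos = (10, 4); dR² = 265
sL = 40/337 = 40/337
sR = 40/265 = 8/53
mL = -1/2·sL + 1/2·sR = 288/17861
mR = 0·sL + -1/2·sR = -4/53

40/337 8/53 288/17861 -4/53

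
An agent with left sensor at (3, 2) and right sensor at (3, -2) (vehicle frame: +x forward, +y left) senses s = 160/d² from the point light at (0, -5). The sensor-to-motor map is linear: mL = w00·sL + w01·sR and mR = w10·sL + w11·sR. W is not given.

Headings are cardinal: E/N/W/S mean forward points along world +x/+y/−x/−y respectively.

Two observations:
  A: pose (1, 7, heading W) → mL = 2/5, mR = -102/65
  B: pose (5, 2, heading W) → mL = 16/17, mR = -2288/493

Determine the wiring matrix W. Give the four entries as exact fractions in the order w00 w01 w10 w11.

obs A: pose=(1,7,W) → sL=20/13, sR=4/5, mL=2/5, mR=-102/65
obs B: pose=(5,2,W) → sL=160/29, sR=32/17, mL=16/17, mR=-2288/493
sensor matrix S = [[20/13, 4/5], [160/29, 32/17]]; det S = -9728/6409
solve [mL_A; mL_B] = S·[w00; w01] and [mR_A; mR_B] = S·[w10; w11]:
  w00 = 0, w01 = 1/2, w10 = -1/2, w11 = -1

0 1/2 -1/2 -1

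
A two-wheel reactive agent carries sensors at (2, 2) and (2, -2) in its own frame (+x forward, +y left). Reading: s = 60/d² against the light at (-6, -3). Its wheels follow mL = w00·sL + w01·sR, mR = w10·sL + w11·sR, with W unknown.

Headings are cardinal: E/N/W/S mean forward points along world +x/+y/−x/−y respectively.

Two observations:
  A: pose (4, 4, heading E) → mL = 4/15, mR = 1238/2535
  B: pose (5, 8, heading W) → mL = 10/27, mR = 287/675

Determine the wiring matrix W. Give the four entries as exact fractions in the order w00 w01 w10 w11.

1 0 1/2 1

obs A: pose=(4,4,E) → sL=4/15, sR=60/169, mL=4/15, mR=1238/2535
obs B: pose=(5,8,W) → sL=10/27, sR=6/25, mL=10/27, mR=287/675
sensor matrix S = [[4/15, 60/169], [10/27, 6/25]]; det S = -12832/190125
solve [mL_A; mL_B] = S·[w00; w01] and [mR_A; mR_B] = S·[w10; w11]:
  w00 = 1, w01 = 0, w10 = 1/2, w11 = 1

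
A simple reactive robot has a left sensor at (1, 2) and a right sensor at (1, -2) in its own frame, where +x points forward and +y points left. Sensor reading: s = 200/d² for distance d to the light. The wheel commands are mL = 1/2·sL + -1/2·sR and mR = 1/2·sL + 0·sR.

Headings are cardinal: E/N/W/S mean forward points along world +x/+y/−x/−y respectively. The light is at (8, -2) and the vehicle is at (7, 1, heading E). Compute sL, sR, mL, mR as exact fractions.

8 200 -96 4

left sensor world pos  = (8, 3); dL² = 25
right sensor world pos = (8, -1); dR² = 1
sL = 200/25 = 8
sR = 200/1 = 200
mL = 1/2·sL + -1/2·sR = -96
mR = 1/2·sL + 0·sR = 4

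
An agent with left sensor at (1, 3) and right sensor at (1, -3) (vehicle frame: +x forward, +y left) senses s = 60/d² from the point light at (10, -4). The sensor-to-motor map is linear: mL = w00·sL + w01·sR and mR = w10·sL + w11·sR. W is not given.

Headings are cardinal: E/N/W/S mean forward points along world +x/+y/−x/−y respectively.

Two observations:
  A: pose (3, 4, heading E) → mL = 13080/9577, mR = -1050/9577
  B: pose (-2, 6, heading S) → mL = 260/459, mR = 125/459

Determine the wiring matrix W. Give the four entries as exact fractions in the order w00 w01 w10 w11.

obs A: pose=(3,4,E) → sL=60/157, sR=60/61, mL=13080/9577, mR=-1050/9577
obs B: pose=(-2,6,S) → sL=10/27, sR=10/51, mL=260/459, mR=125/459
sensor matrix S = [[60/157, 60/61], [10/27, 10/51]]; det S = -424000/1465281
solve [mL_A; mL_B] = S·[w00; w01] and [mR_A; mR_B] = S·[w10; w11]:
  w00 = 1, w01 = 1, w10 = 1, w11 = -1/2

1 1 1 -1/2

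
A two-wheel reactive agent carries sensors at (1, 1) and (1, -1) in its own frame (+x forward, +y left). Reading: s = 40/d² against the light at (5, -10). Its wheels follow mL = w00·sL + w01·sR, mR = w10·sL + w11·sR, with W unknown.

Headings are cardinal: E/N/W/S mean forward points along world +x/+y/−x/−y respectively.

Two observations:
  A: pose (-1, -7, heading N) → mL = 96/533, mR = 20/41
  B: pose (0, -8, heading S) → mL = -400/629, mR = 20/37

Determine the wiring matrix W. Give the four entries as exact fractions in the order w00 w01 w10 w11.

-1/2 1/2 0 1/2

obs A: pose=(-1,-7,N) → sL=8/13, sR=40/41, mL=96/533, mR=20/41
obs B: pose=(0,-8,S) → sL=40/17, sR=40/37, mL=-400/629, mR=20/37
sensor matrix S = [[8/13, 40/41], [40/17, 40/37]]; det S = -546560/335257
solve [mL_A; mL_B] = S·[w00; w01] and [mR_A; mR_B] = S·[w10; w11]:
  w00 = -1/2, w01 = 1/2, w10 = 0, w11 = 1/2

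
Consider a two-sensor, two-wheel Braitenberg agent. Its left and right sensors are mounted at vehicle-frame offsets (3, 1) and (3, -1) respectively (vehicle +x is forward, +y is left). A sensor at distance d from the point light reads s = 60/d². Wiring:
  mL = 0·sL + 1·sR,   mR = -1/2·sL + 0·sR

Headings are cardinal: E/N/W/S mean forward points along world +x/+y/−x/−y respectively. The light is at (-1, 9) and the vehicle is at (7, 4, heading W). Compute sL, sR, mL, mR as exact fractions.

left sensor world pos  = (4, 3); dL² = 61
right sensor world pos = (4, 5); dR² = 41
sL = 60/61 = 60/61
sR = 60/41 = 60/41
mL = 0·sL + 1·sR = 60/41
mR = -1/2·sL + 0·sR = -30/61

60/61 60/41 60/41 -30/61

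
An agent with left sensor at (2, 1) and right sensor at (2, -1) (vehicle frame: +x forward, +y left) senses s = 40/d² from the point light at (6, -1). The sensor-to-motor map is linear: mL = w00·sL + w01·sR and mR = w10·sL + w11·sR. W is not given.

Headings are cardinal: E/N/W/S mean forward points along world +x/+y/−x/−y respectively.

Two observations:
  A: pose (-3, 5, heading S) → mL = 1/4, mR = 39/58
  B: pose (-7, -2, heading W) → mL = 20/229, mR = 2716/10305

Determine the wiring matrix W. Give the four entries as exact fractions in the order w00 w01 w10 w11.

obs A: pose=(-3,5,S) → sL=1/2, sR=10/29, mL=1/4, mR=39/58
obs B: pose=(-7,-2,W) → sL=40/229, sR=8/45, mL=20/229, mR=2716/10305
sensor matrix S = [[1/2, 10/29], [40/229, 8/45]]; det S = 8564/298845
solve [mL_A; mL_B] = S·[w00; w01] and [mR_A; mR_B] = S·[w10; w11]:
  w00 = 1/2, w01 = 0, w10 = 1, w11 = 1/2

1/2 0 1 1/2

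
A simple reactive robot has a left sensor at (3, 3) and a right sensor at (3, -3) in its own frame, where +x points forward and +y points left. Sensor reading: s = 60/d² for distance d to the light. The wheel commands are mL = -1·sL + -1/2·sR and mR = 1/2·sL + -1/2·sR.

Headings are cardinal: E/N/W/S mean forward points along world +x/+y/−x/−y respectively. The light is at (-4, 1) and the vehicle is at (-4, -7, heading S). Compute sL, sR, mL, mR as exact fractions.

6/13 6/13 -9/13 0

left sensor world pos  = (-1, -10); dL² = 130
right sensor world pos = (-7, -10); dR² = 130
sL = 60/130 = 6/13
sR = 60/130 = 6/13
mL = -1·sL + -1/2·sR = -9/13
mR = 1/2·sL + -1/2·sR = 0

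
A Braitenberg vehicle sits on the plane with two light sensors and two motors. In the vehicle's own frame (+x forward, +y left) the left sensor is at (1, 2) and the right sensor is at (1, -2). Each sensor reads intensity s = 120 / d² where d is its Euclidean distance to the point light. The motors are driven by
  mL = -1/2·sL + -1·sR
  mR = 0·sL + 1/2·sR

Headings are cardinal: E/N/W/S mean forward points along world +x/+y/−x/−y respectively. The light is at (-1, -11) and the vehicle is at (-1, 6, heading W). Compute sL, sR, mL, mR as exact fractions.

left sensor world pos  = (-2, 4); dL² = 226
right sensor world pos = (-2, 8); dR² = 362
sL = 120/226 = 60/113
sR = 120/362 = 60/181
mL = -1/2·sL + -1·sR = -12210/20453
mR = 0·sL + 1/2·sR = 30/181

60/113 60/181 -12210/20453 30/181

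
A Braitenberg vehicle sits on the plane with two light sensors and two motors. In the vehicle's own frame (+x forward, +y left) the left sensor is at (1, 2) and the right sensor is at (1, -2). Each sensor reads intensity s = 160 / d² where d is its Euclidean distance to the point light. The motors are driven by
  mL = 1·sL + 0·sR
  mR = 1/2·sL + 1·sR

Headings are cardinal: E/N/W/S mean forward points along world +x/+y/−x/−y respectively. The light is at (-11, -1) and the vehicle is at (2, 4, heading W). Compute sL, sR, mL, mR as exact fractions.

left sensor world pos  = (1, 2); dL² = 153
right sensor world pos = (1, 6); dR² = 193
sL = 160/153 = 160/153
sR = 160/193 = 160/193
mL = 1·sL + 0·sR = 160/153
mR = 1/2·sL + 1·sR = 39920/29529

160/153 160/193 160/153 39920/29529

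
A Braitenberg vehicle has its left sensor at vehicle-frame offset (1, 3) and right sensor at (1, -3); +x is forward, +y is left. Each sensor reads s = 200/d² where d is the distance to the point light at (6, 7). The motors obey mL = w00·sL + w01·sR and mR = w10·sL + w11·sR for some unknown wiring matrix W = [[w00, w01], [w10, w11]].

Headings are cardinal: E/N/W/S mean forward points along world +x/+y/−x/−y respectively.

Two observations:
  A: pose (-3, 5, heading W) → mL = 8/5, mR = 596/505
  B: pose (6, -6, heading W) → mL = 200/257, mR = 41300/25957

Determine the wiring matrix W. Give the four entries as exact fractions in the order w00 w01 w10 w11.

obs A: pose=(-3,5,W) → sL=8/5, sR=200/101, mL=8/5, mR=596/505
obs B: pose=(6,-6,W) → sL=200/257, sR=200/101, mL=200/257, mR=41300/25957
sensor matrix S = [[8/5, 200/101], [200/257, 200/101]]; det S = 42240/25957
solve [mL_A; mL_B] = S·[w00; w01] and [mR_A; mR_B] = S·[w10; w11]:
  w00 = 1, w01 = 0, w10 = -1/2, w11 = 1

1 0 -1/2 1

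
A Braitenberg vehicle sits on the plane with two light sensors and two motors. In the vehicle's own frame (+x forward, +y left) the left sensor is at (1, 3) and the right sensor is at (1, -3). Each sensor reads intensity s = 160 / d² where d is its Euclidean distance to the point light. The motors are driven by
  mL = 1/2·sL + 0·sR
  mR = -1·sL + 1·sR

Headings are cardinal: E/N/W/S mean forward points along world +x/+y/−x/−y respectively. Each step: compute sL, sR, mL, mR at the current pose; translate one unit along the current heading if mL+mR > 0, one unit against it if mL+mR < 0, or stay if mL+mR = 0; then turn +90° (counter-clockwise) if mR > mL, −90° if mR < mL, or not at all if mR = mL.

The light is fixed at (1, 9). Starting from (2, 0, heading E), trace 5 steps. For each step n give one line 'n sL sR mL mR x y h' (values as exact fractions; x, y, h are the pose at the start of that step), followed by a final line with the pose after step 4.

0 4 40/37 2 -108/37 2 0 E
1 160/109 160/109 80/109 0 1 0 S
2 16/17 16/5 8/17 192/85 1 -1 W
3 32/25 160/137 16/25 -384/3425 0 -1 S
4 4/5 40/17 2/5 132/85 0 -2 W
final -1 -2 S

n=0: pose=(2,0,E); sL=4, sR=40/37; mL=2, mR=-108/37; mL+mR=-34/37 → advance -1; mR−mL=-182/37 → turn -1·90°
n=1: pose=(1,0,S); sL=160/109, sR=160/109; mL=80/109, mR=0; mL+mR=80/109 → advance +1; mR−mL=-80/109 → turn -1·90°
n=2: pose=(1,-1,W); sL=16/17, sR=16/5; mL=8/17, mR=192/85; mL+mR=232/85 → advance +1; mR−mL=152/85 → turn +1·90°
n=3: pose=(0,-1,S); sL=32/25, sR=160/137; mL=16/25, mR=-384/3425; mL+mR=1808/3425 → advance +1; mR−mL=-2576/3425 → turn -1·90°
n=4: pose=(0,-2,W); sL=4/5, sR=40/17; mL=2/5, mR=132/85; mL+mR=166/85 → advance +1; mR−mL=98/85 → turn +1·90°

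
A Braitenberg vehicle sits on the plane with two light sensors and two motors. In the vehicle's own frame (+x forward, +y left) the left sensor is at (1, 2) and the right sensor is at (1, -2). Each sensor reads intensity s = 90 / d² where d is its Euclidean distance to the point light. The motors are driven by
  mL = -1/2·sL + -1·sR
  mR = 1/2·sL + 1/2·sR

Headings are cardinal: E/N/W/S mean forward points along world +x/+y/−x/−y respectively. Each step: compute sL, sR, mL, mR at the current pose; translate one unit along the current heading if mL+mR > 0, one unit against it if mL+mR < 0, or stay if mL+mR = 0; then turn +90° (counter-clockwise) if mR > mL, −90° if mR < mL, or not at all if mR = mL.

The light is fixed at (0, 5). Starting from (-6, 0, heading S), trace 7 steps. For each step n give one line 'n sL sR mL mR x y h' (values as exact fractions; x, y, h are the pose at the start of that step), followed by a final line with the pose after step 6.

0 45/26 9/10 -459/260 171/130 -6 0 S
1 90/29 90/61 -5355/1769 4050/1769 -6 1 E
2 1 45/17 -107/34 31/17 -7 1 N
3 90/113 90/73 -13455/8249 8370/8249 -7 0 W
4 45/26 9/10 -459/260 171/130 -6 0 S
5 90/29 90/61 -5355/1769 4050/1769 -6 1 E
6 1 45/17 -107/34 31/17 -7 1 N
final -7 0 W

n=0: pose=(-6,0,S); sL=45/26, sR=9/10; mL=-459/260, mR=171/130; mL+mR=-9/20 → advance -1; mR−mL=801/260 → turn +1·90°
n=1: pose=(-6,1,E); sL=90/29, sR=90/61; mL=-5355/1769, mR=4050/1769; mL+mR=-45/61 → advance -1; mR−mL=9405/1769 → turn +1·90°
n=2: pose=(-7,1,N); sL=1, sR=45/17; mL=-107/34, mR=31/17; mL+mR=-45/34 → advance -1; mR−mL=169/34 → turn +1·90°
n=3: pose=(-7,0,W); sL=90/113, sR=90/73; mL=-13455/8249, mR=8370/8249; mL+mR=-45/73 → advance -1; mR−mL=21825/8249 → turn +1·90°
n=4: pose=(-6,0,S); sL=45/26, sR=9/10; mL=-459/260, mR=171/130; mL+mR=-9/20 → advance -1; mR−mL=801/260 → turn +1·90°
n=5: pose=(-6,1,E); sL=90/29, sR=90/61; mL=-5355/1769, mR=4050/1769; mL+mR=-45/61 → advance -1; mR−mL=9405/1769 → turn +1·90°
n=6: pose=(-7,1,N); sL=1, sR=45/17; mL=-107/34, mR=31/17; mL+mR=-45/34 → advance -1; mR−mL=169/34 → turn +1·90°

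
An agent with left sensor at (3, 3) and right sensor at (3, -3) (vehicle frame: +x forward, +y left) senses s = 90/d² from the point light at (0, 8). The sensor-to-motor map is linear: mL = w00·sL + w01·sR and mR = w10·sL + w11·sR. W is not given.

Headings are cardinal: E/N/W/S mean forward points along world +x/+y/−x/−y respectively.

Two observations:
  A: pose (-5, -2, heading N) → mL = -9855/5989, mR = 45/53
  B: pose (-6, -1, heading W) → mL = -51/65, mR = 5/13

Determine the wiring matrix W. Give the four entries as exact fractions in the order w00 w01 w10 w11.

obs A: pose=(-5,-2,N) → sL=90/113, sR=90/53, mL=-9855/5989, mR=45/53
obs B: pose=(-6,-1,W) → sL=2/5, sR=10/13, mL=-51/65, mR=5/13
sensor matrix S = [[90/113, 90/53], [2/5, 10/13]]; det S = -5184/77857
solve [mL_A; mL_B] = S·[w00; w01] and [mR_A; mR_B] = S·[w10; w11]:
  w00 = -1, w01 = -1/2, w10 = 0, w11 = 1/2

-1 -1/2 0 1/2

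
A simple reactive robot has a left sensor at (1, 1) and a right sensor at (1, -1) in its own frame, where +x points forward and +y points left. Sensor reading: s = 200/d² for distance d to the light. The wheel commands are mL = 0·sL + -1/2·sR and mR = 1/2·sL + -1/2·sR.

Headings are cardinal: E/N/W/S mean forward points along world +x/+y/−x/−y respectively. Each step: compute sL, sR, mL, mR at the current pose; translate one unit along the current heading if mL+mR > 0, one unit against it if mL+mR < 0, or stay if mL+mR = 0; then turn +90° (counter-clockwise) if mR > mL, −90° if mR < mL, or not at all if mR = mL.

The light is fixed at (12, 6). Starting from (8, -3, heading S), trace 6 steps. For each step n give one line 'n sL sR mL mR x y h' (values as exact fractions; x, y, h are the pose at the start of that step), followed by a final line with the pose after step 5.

n=0: pose=(8,-3,S); sL=200/109, sR=8/5; mL=-4/5, mR=64/545; mL+mR=-372/545 → advance -1; mR−mL=100/109 → turn +1·90°
n=1: pose=(8,-2,E); sL=100/29, sR=20/9; mL=-10/9, mR=160/261; mL+mR=-130/261 → advance -1; mR−mL=50/29 → turn +1·90°
n=2: pose=(7,-2,N); sL=40/17, sR=40/13; mL=-20/13, mR=-80/221; mL+mR=-420/221 → advance -1; mR−mL=20/17 → turn +1·90°
n=3: pose=(7,-3,W); sL=25/17, sR=2; mL=-1, mR=-9/34; mL+mR=-43/34 → advance -1; mR−mL=25/34 → turn +1·90°
n=4: pose=(8,-3,S); sL=200/109, sR=8/5; mL=-4/5, mR=64/545; mL+mR=-372/545 → advance -1; mR−mL=100/109 → turn +1·90°
n=5: pose=(8,-2,E); sL=100/29, sR=20/9; mL=-10/9, mR=160/261; mL+mR=-130/261 → advance -1; mR−mL=50/29 → turn +1·90°

0 200/109 8/5 -4/5 64/545 8 -3 S
1 100/29 20/9 -10/9 160/261 8 -2 E
2 40/17 40/13 -20/13 -80/221 7 -2 N
3 25/17 2 -1 -9/34 7 -3 W
4 200/109 8/5 -4/5 64/545 8 -3 S
5 100/29 20/9 -10/9 160/261 8 -2 E
final 7 -2 N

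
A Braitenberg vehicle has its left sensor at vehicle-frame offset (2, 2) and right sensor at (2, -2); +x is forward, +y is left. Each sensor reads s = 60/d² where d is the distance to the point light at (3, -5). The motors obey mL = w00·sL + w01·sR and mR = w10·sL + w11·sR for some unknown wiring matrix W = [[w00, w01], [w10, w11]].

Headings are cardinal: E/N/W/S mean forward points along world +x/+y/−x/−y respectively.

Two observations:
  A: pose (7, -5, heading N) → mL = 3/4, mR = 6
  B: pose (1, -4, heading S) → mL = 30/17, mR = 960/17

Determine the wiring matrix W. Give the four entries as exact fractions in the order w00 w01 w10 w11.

obs A: pose=(7,-5,N) → sL=15/2, sR=3/2, mL=3/4, mR=6
obs B: pose=(1,-4,S) → sL=60, sR=60/17, mL=30/17, mR=960/17
sensor matrix S = [[15/2, 3/2], [60, 60/17]]; det S = -1080/17
solve [mL_A; mL_B] = S·[w00; w01] and [mR_A; mR_B] = S·[w10; w11]:
  w00 = 0, w01 = 1/2, w10 = 1, w11 = -1

0 1/2 1 -1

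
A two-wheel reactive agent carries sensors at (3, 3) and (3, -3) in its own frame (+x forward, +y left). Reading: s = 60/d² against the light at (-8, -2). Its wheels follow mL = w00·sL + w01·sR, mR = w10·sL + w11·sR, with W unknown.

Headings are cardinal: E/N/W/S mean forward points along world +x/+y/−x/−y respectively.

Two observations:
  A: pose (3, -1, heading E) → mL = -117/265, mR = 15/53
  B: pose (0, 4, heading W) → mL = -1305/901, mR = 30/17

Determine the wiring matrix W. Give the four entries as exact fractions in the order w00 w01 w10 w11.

obs A: pose=(3,-1,E) → sL=15/53, sR=3/10, mL=-117/265, mR=15/53
obs B: pose=(0,4,W) → sL=30/17, sR=30/53, mL=-1305/901, mR=30/17
sensor matrix S = [[15/53, 3/10], [30/17, 30/53]]; det S = -17631/47753
solve [mL_A; mL_B] = S·[w00; w01] and [mR_A; mR_B] = S·[w10; w11]:
  w00 = -1/2, w01 = -1, w10 = 1, w11 = 0

-1/2 -1 1 0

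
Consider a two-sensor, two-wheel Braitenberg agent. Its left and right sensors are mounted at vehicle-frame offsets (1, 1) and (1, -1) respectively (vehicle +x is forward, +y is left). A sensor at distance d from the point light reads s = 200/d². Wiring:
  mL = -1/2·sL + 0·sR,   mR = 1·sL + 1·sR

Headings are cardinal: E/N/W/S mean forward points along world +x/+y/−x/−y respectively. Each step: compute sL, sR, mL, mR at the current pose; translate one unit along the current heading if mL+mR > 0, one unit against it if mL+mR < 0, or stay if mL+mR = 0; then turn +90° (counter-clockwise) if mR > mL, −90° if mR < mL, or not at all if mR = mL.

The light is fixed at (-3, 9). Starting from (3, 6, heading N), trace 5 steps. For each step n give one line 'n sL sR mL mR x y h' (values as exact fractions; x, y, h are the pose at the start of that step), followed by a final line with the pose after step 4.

0 200/29 200/53 -100/29 16400/1537 3 6 N
1 100/17 100/13 -50/17 3000/221 3 7 W
2 40/9 8 -20/9 112/9 2 7 S
3 5 50/13 -5/2 115/13 2 6 E
4 200/29 200/53 -100/29 16400/1537 3 6 N
final 3 7 W

n=0: pose=(3,6,N); sL=200/29, sR=200/53; mL=-100/29, mR=16400/1537; mL+mR=11100/1537 → advance +1; mR−mL=21700/1537 → turn +1·90°
n=1: pose=(3,7,W); sL=100/17, sR=100/13; mL=-50/17, mR=3000/221; mL+mR=2350/221 → advance +1; mR−mL=3650/221 → turn +1·90°
n=2: pose=(2,7,S); sL=40/9, sR=8; mL=-20/9, mR=112/9; mL+mR=92/9 → advance +1; mR−mL=44/3 → turn +1·90°
n=3: pose=(2,6,E); sL=5, sR=50/13; mL=-5/2, mR=115/13; mL+mR=165/26 → advance +1; mR−mL=295/26 → turn +1·90°
n=4: pose=(3,6,N); sL=200/29, sR=200/53; mL=-100/29, mR=16400/1537; mL+mR=11100/1537 → advance +1; mR−mL=21700/1537 → turn +1·90°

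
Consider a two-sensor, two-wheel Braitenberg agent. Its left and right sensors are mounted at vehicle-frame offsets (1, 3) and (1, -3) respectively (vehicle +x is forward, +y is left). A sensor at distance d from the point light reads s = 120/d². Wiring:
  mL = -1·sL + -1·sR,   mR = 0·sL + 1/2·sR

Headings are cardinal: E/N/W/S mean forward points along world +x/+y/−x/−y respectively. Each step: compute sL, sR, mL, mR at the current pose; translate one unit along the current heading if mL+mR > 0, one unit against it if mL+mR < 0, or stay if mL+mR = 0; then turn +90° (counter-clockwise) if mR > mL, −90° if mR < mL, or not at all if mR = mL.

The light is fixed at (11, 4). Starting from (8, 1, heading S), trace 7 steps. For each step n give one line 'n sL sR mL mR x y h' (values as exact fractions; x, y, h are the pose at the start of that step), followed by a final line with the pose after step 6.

0 15/2 30/13 -255/26 15/13 8 1 S
1 24 120/29 -816/29 60/29 8 2 E
2 12/5 60 -312/5 30 7 2 N
3 120/61 24/5 -2064/305 12/5 7 1 W
4 15/2 30/13 -255/26 15/13 8 1 S
5 24 120/29 -816/29 60/29 8 2 E
6 12/5 60 -312/5 30 7 2 N
final 7 1 W

n=0: pose=(8,1,S); sL=15/2, sR=30/13; mL=-255/26, mR=15/13; mL+mR=-225/26 → advance -1; mR−mL=285/26 → turn +1·90°
n=1: pose=(8,2,E); sL=24, sR=120/29; mL=-816/29, mR=60/29; mL+mR=-756/29 → advance -1; mR−mL=876/29 → turn +1·90°
n=2: pose=(7,2,N); sL=12/5, sR=60; mL=-312/5, mR=30; mL+mR=-162/5 → advance -1; mR−mL=462/5 → turn +1·90°
n=3: pose=(7,1,W); sL=120/61, sR=24/5; mL=-2064/305, mR=12/5; mL+mR=-1332/305 → advance -1; mR−mL=2796/305 → turn +1·90°
n=4: pose=(8,1,S); sL=15/2, sR=30/13; mL=-255/26, mR=15/13; mL+mR=-225/26 → advance -1; mR−mL=285/26 → turn +1·90°
n=5: pose=(8,2,E); sL=24, sR=120/29; mL=-816/29, mR=60/29; mL+mR=-756/29 → advance -1; mR−mL=876/29 → turn +1·90°
n=6: pose=(7,2,N); sL=12/5, sR=60; mL=-312/5, mR=30; mL+mR=-162/5 → advance -1; mR−mL=462/5 → turn +1·90°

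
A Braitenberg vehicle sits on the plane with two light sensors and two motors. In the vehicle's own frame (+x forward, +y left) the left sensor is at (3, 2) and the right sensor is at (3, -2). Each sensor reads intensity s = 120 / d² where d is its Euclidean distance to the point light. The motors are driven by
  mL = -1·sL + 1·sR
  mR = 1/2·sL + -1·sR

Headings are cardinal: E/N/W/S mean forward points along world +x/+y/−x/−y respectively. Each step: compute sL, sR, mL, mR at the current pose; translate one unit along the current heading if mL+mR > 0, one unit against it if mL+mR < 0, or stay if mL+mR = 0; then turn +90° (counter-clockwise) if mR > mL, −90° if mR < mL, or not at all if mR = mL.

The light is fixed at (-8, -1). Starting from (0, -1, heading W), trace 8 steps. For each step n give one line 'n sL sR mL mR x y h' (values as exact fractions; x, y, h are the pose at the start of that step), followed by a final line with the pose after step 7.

0 120/29 120/29 0 -60/29 0 -1 W
1 60/29 12/13 -432/377 42/377 1 -1 N
2 8/3 120/37 64/111 -212/111 1 -2 W
3 30/17 30/37 -600/629 45/629 2 -2 N
4 24/13 120/49 384/637 -972/637 2 -3 W
5 60/41 12/17 -528/697 18/697 3 -3 N
6 120/89 24/13 576/1157 -1356/1157 3 -4 W
7 6/5 30/49 -144/245 -3/245 4 -4 N
final 4 -5 W

n=0: pose=(0,-1,W); sL=120/29, sR=120/29; mL=0, mR=-60/29; mL+mR=-60/29 → advance -1; mR−mL=-60/29 → turn -1·90°
n=1: pose=(1,-1,N); sL=60/29, sR=12/13; mL=-432/377, mR=42/377; mL+mR=-30/29 → advance -1; mR−mL=474/377 → turn +1·90°
n=2: pose=(1,-2,W); sL=8/3, sR=120/37; mL=64/111, mR=-212/111; mL+mR=-4/3 → advance -1; mR−mL=-92/37 → turn -1·90°
n=3: pose=(2,-2,N); sL=30/17, sR=30/37; mL=-600/629, mR=45/629; mL+mR=-15/17 → advance -1; mR−mL=645/629 → turn +1·90°
n=4: pose=(2,-3,W); sL=24/13, sR=120/49; mL=384/637, mR=-972/637; mL+mR=-12/13 → advance -1; mR−mL=-1356/637 → turn -1·90°
n=5: pose=(3,-3,N); sL=60/41, sR=12/17; mL=-528/697, mR=18/697; mL+mR=-30/41 → advance -1; mR−mL=546/697 → turn +1·90°
n=6: pose=(3,-4,W); sL=120/89, sR=24/13; mL=576/1157, mR=-1356/1157; mL+mR=-60/89 → advance -1; mR−mL=-1932/1157 → turn -1·90°
n=7: pose=(4,-4,N); sL=6/5, sR=30/49; mL=-144/245, mR=-3/245; mL+mR=-3/5 → advance -1; mR−mL=141/245 → turn +1·90°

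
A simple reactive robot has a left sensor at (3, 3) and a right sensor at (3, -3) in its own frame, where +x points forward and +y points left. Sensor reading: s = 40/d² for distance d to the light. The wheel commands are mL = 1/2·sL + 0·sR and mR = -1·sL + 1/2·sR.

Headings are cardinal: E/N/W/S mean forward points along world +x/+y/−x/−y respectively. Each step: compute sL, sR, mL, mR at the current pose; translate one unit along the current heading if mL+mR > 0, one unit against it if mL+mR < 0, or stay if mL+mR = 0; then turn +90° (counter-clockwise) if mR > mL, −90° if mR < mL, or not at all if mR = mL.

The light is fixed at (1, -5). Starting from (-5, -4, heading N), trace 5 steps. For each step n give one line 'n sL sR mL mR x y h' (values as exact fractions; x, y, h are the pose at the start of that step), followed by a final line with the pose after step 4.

n=0: pose=(-5,-4,N); sL=40/97, sR=8/5; mL=20/97, mR=188/485; mL+mR=288/485 → advance +1; mR−mL=88/485 → turn +1·90°
n=1: pose=(-5,-3,W); sL=20/41, sR=20/53; mL=10/41, mR=-650/2173; mL+mR=-120/2173 → advance -1; mR−mL=-1180/2173 → turn -1·90°
n=2: pose=(-4,-3,N); sL=40/89, sR=40/29; mL=20/89, mR=620/2581; mL+mR=1200/2581 → advance +1; mR−mL=40/2581 → turn +1·90°
n=3: pose=(-4,-2,W); sL=5/8, sR=2/5; mL=5/16, mR=-17/40; mL+mR=-9/80 → advance -1; mR−mL=-59/80 → turn -1·90°
n=4: pose=(-3,-2,N); sL=8/17, sR=40/37; mL=4/17, mR=44/629; mL+mR=192/629 → advance +1; mR−mL=-104/629 → turn -1·90°

0 40/97 8/5 20/97 188/485 -5 -4 N
1 20/41 20/53 10/41 -650/2173 -5 -3 W
2 40/89 40/29 20/89 620/2581 -4 -3 N
3 5/8 2/5 5/16 -17/40 -4 -2 W
4 8/17 40/37 4/17 44/629 -3 -2 N
final -3 -1 E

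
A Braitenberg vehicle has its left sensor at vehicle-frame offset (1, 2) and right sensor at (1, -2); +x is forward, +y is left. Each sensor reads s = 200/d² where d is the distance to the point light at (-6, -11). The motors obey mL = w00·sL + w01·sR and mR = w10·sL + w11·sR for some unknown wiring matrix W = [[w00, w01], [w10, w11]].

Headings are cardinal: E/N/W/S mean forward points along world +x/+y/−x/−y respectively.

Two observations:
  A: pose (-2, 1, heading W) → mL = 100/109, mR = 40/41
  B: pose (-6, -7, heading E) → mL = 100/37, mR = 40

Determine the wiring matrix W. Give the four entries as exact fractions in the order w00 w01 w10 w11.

1/2 0 0 1

obs A: pose=(-2,1,W) → sL=200/109, sR=40/41, mL=100/109, mR=40/41
obs B: pose=(-6,-7,E) → sL=200/37, sR=40, mL=100/37, mR=40
sensor matrix S = [[200/109, 40/41], [200/37, 40]]; det S = 11264000/165353
solve [mL_A; mL_B] = S·[w00; w01] and [mR_A; mR_B] = S·[w10; w11]:
  w00 = 1/2, w01 = 0, w10 = 0, w11 = 1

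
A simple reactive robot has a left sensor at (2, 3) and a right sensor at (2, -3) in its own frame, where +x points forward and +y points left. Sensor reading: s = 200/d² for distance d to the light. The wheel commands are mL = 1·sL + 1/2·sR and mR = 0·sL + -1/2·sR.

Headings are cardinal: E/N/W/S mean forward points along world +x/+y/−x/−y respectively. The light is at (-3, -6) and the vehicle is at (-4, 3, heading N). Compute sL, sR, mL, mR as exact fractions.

left sensor world pos  = (-7, 5); dL² = 137
right sensor world pos = (-1, 5); dR² = 125
sL = 200/137 = 200/137
sR = 200/125 = 8/5
mL = 1·sL + 1/2·sR = 1548/685
mR = 0·sL + -1/2·sR = -4/5

200/137 8/5 1548/685 -4/5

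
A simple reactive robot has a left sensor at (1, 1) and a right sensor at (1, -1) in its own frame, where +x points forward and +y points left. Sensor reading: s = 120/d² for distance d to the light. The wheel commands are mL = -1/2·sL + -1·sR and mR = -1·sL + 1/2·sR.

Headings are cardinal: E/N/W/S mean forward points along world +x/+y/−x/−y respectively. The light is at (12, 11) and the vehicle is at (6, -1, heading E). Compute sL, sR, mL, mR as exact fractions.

left sensor world pos  = (7, 0); dL² = 146
right sensor world pos = (7, -2); dR² = 194
sL = 120/146 = 60/73
sR = 120/194 = 60/97
mL = -1/2·sL + -1·sR = -7290/7081
mR = -1·sL + 1/2·sR = -3630/7081

60/73 60/97 -7290/7081 -3630/7081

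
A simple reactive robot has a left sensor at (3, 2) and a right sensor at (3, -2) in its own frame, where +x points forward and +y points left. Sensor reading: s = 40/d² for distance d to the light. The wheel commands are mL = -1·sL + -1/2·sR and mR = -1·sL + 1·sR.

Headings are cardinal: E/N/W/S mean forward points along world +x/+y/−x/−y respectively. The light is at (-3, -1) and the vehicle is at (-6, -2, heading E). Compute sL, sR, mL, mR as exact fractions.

left sensor world pos  = (-3, 0); dL² = 1
right sensor world pos = (-3, -4); dR² = 9
sL = 40/1 = 40
sR = 40/9 = 40/9
mL = -1·sL + -1/2·sR = -380/9
mR = -1·sL + 1·sR = -320/9

40 40/9 -380/9 -320/9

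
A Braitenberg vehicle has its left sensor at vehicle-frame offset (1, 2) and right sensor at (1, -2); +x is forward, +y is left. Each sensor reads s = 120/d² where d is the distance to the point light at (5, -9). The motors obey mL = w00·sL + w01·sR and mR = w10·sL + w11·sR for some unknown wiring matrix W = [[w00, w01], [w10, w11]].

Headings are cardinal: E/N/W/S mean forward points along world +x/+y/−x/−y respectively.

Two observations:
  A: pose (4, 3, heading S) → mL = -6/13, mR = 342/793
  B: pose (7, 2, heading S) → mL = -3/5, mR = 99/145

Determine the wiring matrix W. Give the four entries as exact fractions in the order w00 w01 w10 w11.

0 -1/2 -1/2 1

obs A: pose=(4,3,S) → sL=60/61, sR=12/13, mL=-6/13, mR=342/793
obs B: pose=(7,2,S) → sL=30/29, sR=6/5, mL=-3/5, mR=99/145
sensor matrix S = [[60/61, 12/13], [30/29, 6/5]]; det S = 5184/22997
solve [mL_A; mL_B] = S·[w00; w01] and [mR_A; mR_B] = S·[w10; w11]:
  w00 = 0, w01 = -1/2, w10 = -1/2, w11 = 1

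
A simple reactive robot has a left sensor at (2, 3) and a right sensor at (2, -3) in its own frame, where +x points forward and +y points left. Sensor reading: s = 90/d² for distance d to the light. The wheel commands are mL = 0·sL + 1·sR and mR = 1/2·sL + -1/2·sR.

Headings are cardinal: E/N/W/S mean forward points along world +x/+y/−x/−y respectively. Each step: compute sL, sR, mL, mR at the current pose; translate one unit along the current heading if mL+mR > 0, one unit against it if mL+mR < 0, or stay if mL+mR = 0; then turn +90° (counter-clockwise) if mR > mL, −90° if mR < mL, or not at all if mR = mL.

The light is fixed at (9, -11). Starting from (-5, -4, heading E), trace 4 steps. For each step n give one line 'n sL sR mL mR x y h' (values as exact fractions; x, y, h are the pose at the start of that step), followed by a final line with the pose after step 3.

n=0: pose=(-5,-4,E); sL=45/122, sR=9/16; mL=9/16, mR=-189/1952; mL+mR=909/1952 → advance +1; mR−mL=-1287/1952 → turn -1·90°
n=1: pose=(-4,-4,S); sL=18/25, sR=90/281; mL=90/281, mR=1404/7025; mL+mR=3654/7025 → advance +1; mR−mL=-846/7025 → turn -1·90°
n=2: pose=(-4,-5,W); sL=5/13, sR=5/17; mL=5/17, mR=10/221; mL+mR=75/221 → advance +1; mR−mL=-55/221 → turn -1·90°
n=3: pose=(-5,-5,N); sL=90/353, sR=18/37; mL=18/37, mR=-1512/13061; mL+mR=4842/13061 → advance +1; mR−mL=-7866/13061 → turn -1·90°

0 45/122 9/16 9/16 -189/1952 -5 -4 E
1 18/25 90/281 90/281 1404/7025 -4 -4 S
2 5/13 5/17 5/17 10/221 -4 -5 W
3 90/353 18/37 18/37 -1512/13061 -5 -5 N
final -5 -4 E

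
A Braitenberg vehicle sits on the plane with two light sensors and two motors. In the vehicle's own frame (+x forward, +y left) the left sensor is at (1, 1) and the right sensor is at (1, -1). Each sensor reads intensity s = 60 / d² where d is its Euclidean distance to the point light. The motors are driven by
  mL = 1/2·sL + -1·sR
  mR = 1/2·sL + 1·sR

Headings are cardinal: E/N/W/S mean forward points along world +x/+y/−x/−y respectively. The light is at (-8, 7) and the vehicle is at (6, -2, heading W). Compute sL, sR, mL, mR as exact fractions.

60/269 60/233 -9150/62677 23130/62677

left sensor world pos  = (5, -3); dL² = 269
right sensor world pos = (5, -1); dR² = 233
sL = 60/269 = 60/269
sR = 60/233 = 60/233
mL = 1/2·sL + -1·sR = -9150/62677
mR = 1/2·sL + 1·sR = 23130/62677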